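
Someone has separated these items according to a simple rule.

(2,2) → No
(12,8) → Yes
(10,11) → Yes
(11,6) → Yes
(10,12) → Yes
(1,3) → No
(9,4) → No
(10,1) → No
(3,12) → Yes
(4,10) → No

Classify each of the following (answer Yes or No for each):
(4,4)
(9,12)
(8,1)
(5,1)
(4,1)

No, Yes, No, No, No

Every 'Yes' example satisfies: sum ≥ 15. None of the 'No' examples do.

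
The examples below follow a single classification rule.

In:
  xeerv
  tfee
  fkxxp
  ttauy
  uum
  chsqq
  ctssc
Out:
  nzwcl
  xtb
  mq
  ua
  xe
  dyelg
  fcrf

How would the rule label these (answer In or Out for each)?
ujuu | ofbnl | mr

'In' ⟺ has a double letter.
ujuu → 'uu' doubled → In.
ofbnl → no doubled letter → Out.
mr → no doubled letter → Out.

In, Out, Out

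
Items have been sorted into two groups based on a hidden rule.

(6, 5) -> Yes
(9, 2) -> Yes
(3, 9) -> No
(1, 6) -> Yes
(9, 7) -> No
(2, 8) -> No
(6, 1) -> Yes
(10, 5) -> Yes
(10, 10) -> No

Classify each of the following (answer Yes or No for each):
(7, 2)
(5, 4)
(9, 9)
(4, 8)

A rule that fits every label: sum is odd — true of each 'Yes' example, false of each 'No' one.
(7, 2): 7+2 = 9 — has this property, so Yes.
(5, 4): 5+4 = 9 — has this property, so Yes.
(9, 9): 9+9 = 18 — lacks this property, so No.
(4, 8): 4+8 = 12 — lacks this property, so No.

Yes, Yes, No, No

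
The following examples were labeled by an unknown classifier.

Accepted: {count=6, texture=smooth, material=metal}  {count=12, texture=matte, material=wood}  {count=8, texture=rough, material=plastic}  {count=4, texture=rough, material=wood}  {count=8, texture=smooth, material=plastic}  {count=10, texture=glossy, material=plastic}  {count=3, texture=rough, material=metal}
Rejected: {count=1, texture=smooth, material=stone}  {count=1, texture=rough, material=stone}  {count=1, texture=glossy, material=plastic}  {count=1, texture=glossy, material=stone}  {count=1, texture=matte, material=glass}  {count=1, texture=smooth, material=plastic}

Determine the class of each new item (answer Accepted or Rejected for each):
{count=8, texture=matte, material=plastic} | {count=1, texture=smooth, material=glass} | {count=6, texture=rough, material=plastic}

Accepted, Rejected, Accepted

'Accepted' ⟺ count ≥ 3.
{count=8, texture=matte, material=plastic}: count = 8, checks out → Accepted.
{count=1, texture=smooth, material=glass}: count = 1, does not pass → Rejected.
{count=6, texture=rough, material=plastic}: count = 6, checks out → Accepted.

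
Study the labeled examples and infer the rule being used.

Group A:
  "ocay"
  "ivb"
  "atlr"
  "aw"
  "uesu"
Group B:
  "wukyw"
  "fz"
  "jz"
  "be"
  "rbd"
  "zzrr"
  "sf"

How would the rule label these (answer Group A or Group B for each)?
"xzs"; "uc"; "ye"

The simplest hypothesis consistent with all the labels is: starts with a vowel.
"xzs": starts with 'x', fails this test → Group B.
"uc": starts with 'u', passes → Group A.
"ye": starts with 'y', fails this test → Group B.

Group B, Group A, Group B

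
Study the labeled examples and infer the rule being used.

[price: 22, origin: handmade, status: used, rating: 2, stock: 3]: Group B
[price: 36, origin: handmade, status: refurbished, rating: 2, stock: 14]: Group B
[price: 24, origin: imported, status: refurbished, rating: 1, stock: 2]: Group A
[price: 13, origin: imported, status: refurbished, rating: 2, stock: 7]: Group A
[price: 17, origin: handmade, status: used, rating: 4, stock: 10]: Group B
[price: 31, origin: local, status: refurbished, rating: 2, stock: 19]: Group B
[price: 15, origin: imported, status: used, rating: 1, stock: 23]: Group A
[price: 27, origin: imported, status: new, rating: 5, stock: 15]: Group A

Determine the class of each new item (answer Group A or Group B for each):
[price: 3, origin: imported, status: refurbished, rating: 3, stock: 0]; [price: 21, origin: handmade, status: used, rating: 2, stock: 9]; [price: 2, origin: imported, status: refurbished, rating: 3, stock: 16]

The distinguishing property — origin is imported — holds for all the 'Group A' cases and none of the 'Group B' cases.
[price: 3, origin: imported, status: refurbished, rating: 3, stock: 0] — origin is imported, hence Group A. [price: 21, origin: handmade, status: used, rating: 2, stock: 9] — origin is handmade, hence Group B. [price: 2, origin: imported, status: refurbished, rating: 3, stock: 16] — origin is imported, hence Group A.

Group A, Group B, Group A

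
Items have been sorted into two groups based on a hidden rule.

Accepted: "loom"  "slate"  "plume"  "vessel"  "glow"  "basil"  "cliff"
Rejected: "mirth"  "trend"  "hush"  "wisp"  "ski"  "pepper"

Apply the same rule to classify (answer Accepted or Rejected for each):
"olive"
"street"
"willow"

Accepted, Rejected, Accepted

The rule appears to be: contains 'l'.
"olive": has 'l' — has this property, so Accepted.
"street": no 'l' — does not satisfy this, so Rejected.
"willow": has 'l' — has this property, so Accepted.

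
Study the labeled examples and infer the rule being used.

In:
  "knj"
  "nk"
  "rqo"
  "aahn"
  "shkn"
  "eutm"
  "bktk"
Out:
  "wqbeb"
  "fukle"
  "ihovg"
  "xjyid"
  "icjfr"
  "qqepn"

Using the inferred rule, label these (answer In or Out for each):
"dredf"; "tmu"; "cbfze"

'In' ⟺ length ≤ 4.
Out: "dredf", since length 5. In: "tmu", since length 3. Out: "cbfze", since length 5.

Out, In, Out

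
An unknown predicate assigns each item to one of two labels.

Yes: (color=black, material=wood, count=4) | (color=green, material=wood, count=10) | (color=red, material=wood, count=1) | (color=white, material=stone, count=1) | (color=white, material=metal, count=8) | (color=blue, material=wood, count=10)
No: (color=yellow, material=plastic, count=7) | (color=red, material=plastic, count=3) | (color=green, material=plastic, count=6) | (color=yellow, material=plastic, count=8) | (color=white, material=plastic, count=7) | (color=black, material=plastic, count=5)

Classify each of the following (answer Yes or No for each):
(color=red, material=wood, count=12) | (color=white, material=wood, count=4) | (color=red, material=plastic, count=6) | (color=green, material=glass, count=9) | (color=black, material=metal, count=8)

The pattern is that an item is 'Yes' exactly when: material is not plastic.
Yes: (color=red, material=wood, count=12), since material is wood.
Yes: (color=white, material=wood, count=4), since material is wood.
No: (color=red, material=plastic, count=6), since material is plastic.
Yes: (color=green, material=glass, count=9), since material is glass.
Yes: (color=black, material=metal, count=8), since material is metal.

Yes, Yes, No, Yes, Yes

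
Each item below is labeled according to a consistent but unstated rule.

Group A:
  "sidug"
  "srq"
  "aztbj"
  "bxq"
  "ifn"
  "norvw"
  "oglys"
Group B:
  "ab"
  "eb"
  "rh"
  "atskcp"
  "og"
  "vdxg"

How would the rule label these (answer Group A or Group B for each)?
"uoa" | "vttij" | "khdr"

Group A, Group A, Group B

One predicate separates the groups cleanly: odd length.
Group A: "uoa", since length 3. Group A: "vttij", since length 5. Group B: "khdr", since length 4.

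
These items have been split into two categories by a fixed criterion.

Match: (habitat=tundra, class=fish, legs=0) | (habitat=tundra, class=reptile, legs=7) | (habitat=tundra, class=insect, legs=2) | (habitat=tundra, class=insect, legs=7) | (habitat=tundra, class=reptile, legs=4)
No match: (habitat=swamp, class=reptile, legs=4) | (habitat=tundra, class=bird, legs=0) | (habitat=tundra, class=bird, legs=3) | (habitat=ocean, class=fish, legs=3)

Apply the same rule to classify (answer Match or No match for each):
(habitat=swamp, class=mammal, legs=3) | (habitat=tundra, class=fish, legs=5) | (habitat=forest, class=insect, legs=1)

A rule that fits every label: habitat is tundra AND class is not bird — true of each 'Match' example, false of each 'No match' one.
(habitat=swamp, class=mammal, legs=3): habitat is swamp, class is mammal, does not pass → No match.
(habitat=tundra, class=fish, legs=5): habitat is tundra, class is fish, meets the rule → Match.
(habitat=forest, class=insect, legs=1): habitat is forest, class is insect, does not pass → No match.

No match, Match, No match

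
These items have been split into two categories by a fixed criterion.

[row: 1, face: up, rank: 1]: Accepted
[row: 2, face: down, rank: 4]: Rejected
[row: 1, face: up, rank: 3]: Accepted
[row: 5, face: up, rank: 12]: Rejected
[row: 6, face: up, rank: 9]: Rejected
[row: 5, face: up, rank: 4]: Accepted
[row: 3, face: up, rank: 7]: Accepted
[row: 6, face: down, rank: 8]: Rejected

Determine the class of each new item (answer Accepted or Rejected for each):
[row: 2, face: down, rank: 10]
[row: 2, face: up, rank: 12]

Rejected, Rejected

The distinguishing property — face is up AND rank ≤ 7 — holds for all the 'Accepted' cases and none of the 'Rejected' cases.
[row: 2, face: down, rank: 10] → face is down, rank = 10 → Rejected. [row: 2, face: up, rank: 12] → face is up, rank = 12 → Rejected.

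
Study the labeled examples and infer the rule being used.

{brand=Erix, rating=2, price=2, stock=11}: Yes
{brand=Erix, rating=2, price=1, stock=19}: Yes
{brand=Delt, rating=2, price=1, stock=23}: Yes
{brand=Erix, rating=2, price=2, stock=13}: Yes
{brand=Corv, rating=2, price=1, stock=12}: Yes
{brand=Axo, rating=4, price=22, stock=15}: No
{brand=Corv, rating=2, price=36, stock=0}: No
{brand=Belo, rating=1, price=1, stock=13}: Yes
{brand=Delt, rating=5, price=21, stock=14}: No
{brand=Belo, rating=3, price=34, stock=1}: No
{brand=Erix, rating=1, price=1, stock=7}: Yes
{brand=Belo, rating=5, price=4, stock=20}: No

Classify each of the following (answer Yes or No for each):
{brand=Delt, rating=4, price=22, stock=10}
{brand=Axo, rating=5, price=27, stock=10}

A rule that fits every label: price ≤ 2 — true of each 'Yes' example, false of each 'No' one.

No, No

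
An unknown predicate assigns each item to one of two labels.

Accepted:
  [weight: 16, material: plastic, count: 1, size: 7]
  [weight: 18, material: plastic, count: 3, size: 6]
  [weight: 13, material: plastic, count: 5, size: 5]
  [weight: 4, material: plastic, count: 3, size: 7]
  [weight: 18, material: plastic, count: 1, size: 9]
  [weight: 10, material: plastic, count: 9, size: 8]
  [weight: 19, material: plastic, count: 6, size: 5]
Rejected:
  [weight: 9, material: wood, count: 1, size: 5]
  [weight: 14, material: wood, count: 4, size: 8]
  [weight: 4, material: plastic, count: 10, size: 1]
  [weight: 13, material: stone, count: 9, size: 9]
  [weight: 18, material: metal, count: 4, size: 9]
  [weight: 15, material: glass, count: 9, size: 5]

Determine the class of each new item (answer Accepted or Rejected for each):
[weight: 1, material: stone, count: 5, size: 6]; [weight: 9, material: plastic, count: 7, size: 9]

One predicate separates the groups cleanly: material is plastic AND size ≥ 5.
[weight: 1, material: stone, count: 5, size: 6]: material is stone, size = 6 — doesn't qualify, so Rejected.
[weight: 9, material: plastic, count: 7, size: 9]: material is plastic, size = 9 — has this property, so Accepted.

Rejected, Accepted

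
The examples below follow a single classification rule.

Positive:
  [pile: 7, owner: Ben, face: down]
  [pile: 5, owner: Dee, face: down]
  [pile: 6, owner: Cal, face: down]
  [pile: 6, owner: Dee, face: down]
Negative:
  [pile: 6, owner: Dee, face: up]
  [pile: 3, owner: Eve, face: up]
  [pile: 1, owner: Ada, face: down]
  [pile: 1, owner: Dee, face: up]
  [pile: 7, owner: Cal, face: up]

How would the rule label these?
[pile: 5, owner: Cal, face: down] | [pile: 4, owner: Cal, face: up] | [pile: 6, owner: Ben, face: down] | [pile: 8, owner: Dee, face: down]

The classifier is using: face is down AND pile ≥ 3.
[pile: 5, owner: Cal, face: down] → face is down, pile = 5 → Positive. [pile: 4, owner: Cal, face: up] → face is up, pile = 4 → Negative. [pile: 6, owner: Ben, face: down] → face is down, pile = 6 → Positive. [pile: 8, owner: Dee, face: down] → face is down, pile = 8 → Positive.

Positive, Negative, Positive, Positive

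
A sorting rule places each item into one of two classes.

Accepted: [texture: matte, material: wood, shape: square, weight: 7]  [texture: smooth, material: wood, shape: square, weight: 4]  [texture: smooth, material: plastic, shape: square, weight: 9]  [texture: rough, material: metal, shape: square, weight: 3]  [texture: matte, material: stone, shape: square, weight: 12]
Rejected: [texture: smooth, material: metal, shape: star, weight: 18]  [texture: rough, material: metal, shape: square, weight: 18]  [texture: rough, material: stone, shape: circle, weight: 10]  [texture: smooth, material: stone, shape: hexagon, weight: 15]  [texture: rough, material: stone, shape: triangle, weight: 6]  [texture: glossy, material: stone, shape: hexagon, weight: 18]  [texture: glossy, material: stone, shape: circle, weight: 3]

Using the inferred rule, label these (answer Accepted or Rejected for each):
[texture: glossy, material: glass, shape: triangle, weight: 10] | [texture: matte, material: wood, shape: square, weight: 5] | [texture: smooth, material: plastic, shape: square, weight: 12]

Rejected, Accepted, Accepted

The pattern is that an item is 'Accepted' exactly when: shape is square AND weight ≤ 12.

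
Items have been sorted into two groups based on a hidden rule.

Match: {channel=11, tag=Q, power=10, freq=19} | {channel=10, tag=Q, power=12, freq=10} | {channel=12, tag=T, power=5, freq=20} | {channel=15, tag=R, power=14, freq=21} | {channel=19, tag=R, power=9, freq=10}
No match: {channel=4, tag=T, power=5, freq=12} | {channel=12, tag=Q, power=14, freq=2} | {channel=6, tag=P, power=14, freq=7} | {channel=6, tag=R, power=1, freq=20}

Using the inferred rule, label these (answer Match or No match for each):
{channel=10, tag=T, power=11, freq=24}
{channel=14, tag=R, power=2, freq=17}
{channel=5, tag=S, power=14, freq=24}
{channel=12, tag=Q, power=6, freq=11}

Match, Match, No match, Match

The simplest hypothesis consistent with all the labels is: freq ≥ 7 AND channel ≥ 10.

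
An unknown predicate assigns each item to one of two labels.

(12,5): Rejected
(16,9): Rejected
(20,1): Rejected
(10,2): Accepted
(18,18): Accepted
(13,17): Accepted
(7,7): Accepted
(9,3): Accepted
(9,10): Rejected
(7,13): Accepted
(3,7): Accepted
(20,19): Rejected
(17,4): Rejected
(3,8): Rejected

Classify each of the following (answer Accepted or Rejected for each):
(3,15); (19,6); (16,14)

Accepted, Rejected, Accepted

One predicate separates the groups cleanly: sum is even.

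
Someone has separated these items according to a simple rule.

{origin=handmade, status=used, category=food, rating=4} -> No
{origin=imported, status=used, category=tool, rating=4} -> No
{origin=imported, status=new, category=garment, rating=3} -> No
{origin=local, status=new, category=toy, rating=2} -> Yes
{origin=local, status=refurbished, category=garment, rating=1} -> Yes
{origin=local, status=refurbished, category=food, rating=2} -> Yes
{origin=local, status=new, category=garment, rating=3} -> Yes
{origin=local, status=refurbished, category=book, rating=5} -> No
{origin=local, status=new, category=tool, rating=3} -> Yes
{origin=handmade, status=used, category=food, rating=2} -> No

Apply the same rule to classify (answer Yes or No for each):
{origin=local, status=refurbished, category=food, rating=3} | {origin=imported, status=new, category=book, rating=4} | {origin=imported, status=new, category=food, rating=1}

The distinguishing property — origin is local AND rating ≤ 3 — holds for all the 'Yes' cases and none of the 'No' cases.
Yes: {origin=local, status=refurbished, category=food, rating=3}, since origin is local, rating = 3. No: {origin=imported, status=new, category=book, rating=4}, since origin is imported, rating = 4. No: {origin=imported, status=new, category=food, rating=1}, since origin is imported, rating = 1.

Yes, No, No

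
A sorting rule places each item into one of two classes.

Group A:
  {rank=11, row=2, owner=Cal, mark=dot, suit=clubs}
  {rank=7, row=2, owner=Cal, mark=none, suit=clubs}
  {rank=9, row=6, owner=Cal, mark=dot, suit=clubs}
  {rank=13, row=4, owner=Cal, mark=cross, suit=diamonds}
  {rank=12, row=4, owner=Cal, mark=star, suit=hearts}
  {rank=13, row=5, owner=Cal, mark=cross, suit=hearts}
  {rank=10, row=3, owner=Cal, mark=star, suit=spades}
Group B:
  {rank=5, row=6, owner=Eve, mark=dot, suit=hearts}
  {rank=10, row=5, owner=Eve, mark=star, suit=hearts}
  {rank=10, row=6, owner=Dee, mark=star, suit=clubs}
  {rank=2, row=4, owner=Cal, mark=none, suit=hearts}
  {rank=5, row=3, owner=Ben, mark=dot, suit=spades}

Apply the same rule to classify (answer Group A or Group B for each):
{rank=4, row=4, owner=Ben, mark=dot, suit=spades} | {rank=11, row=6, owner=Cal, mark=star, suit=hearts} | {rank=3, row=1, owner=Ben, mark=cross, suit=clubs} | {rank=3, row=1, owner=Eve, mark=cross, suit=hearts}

Group B, Group A, Group B, Group B

Rule: owner is Cal AND rank ≥ 5. This holds for each 'Group A' example and fails for each 'Group B' one.
{rank=4, row=4, owner=Ben, mark=dot, suit=spades}: Group B (owner is Ben, rank = 4).
{rank=11, row=6, owner=Cal, mark=star, suit=hearts}: Group A (owner is Cal, rank = 11).
{rank=3, row=1, owner=Ben, mark=cross, suit=clubs}: Group B (owner is Ben, rank = 3).
{rank=3, row=1, owner=Eve, mark=cross, suit=hearts}: Group B (owner is Eve, rank = 3).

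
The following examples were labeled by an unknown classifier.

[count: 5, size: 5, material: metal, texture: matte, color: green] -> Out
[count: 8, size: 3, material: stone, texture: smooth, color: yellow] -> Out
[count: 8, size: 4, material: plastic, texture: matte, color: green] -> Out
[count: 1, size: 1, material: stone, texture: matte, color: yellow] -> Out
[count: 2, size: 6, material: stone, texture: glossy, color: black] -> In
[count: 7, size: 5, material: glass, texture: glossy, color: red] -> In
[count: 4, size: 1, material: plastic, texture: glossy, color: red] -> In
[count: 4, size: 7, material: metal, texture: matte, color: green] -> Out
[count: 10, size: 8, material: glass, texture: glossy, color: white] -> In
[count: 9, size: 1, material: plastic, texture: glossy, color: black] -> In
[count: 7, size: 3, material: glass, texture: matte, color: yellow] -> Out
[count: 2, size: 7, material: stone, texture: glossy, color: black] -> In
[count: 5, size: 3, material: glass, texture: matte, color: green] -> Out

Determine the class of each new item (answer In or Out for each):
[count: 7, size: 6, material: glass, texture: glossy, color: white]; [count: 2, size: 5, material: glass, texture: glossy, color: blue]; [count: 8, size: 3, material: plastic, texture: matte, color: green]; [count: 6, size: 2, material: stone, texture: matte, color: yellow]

In, In, Out, Out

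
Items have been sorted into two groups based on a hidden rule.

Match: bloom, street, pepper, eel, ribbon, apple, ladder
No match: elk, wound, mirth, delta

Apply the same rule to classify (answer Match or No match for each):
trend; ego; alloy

No match, No match, Match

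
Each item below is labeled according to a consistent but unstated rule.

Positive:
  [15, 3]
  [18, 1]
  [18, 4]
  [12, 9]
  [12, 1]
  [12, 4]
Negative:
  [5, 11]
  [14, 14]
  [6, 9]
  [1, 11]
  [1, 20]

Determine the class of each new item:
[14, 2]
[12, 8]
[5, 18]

Positive, Positive, Negative

Rule: first > second. This holds for each 'Positive' example and fails for each 'Negative' one.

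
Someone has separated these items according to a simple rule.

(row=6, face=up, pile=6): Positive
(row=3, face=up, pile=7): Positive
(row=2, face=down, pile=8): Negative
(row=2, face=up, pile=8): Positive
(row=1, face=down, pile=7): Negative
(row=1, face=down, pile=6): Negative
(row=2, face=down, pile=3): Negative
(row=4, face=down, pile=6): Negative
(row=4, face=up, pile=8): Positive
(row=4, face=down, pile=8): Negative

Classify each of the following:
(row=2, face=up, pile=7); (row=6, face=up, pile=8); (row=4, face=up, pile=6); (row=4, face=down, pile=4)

A rule that fits every label: face is up — true of each 'Positive' example, false of each 'Negative' one.
Positive: (row=2, face=up, pile=7), since face is up.
Positive: (row=6, face=up, pile=8), since face is up.
Positive: (row=4, face=up, pile=6), since face is up.
Negative: (row=4, face=down, pile=4), since face is down.

Positive, Positive, Positive, Negative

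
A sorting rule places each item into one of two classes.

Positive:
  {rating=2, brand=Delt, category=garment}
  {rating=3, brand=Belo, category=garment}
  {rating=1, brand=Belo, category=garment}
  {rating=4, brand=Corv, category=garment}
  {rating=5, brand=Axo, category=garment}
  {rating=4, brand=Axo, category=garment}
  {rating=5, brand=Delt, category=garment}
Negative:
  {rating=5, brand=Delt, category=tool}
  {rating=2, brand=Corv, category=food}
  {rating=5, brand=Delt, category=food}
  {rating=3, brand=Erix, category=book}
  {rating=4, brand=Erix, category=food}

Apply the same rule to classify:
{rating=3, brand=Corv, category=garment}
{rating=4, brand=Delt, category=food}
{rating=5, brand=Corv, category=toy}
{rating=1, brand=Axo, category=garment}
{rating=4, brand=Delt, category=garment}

Positive, Negative, Negative, Positive, Positive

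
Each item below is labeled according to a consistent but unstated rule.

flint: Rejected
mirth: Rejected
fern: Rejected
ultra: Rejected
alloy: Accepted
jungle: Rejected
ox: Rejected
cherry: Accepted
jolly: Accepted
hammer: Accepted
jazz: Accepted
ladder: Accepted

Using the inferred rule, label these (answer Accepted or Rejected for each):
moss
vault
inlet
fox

The common property of the 'Accepted' items is: has a double letter. No 'Rejected' item has it.

Accepted, Rejected, Rejected, Rejected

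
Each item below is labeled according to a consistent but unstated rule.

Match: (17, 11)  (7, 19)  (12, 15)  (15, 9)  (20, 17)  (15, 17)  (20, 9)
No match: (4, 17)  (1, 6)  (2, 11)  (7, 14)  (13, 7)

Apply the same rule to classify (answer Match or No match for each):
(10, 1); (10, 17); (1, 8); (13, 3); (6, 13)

No match, Match, No match, No match, No match

The classifier is using: sum ≥ 24.
(10, 1) — 10+1 = 11, hence No match.
(10, 17) — 10+17 = 27, hence Match.
(1, 8) — 1+8 = 9, hence No match.
(13, 3) — 13+3 = 16, hence No match.
(6, 13) — 6+13 = 19, hence No match.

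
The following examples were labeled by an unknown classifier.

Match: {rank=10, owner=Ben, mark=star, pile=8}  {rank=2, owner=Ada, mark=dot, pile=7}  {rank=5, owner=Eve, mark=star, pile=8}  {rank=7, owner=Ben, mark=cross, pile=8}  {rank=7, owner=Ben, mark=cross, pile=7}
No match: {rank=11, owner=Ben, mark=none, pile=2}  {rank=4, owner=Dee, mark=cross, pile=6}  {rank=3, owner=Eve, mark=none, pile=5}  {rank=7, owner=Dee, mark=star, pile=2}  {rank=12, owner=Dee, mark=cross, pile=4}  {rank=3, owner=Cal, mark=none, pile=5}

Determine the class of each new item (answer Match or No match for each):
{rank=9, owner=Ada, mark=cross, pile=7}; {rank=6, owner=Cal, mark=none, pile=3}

Match, No match

The rule appears to be: pile ≥ 7.
{rank=9, owner=Ada, mark=cross, pile=7} — pile = 7, hence Match.
{rank=6, owner=Cal, mark=none, pile=3} — pile = 3, hence No match.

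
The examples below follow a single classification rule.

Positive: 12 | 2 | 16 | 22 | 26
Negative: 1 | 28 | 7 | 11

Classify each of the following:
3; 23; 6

One predicate separates the groups cleanly: even AND at most 26.

Negative, Negative, Positive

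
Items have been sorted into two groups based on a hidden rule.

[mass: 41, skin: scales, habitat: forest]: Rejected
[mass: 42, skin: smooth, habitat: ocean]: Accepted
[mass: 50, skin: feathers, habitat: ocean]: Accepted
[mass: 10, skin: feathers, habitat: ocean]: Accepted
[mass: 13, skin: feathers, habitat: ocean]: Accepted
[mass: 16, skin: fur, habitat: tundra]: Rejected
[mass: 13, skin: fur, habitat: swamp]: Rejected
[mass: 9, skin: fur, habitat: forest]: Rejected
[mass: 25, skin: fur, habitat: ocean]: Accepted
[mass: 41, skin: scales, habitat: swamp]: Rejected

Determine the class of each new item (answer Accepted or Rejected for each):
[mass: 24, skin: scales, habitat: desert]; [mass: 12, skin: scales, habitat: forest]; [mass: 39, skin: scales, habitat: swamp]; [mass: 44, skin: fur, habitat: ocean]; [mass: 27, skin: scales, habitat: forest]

Rejected, Rejected, Rejected, Accepted, Rejected

Rule: habitat is ocean. This holds for each 'Accepted' example and fails for each 'Rejected' one.
[mass: 24, skin: scales, habitat: desert]: Rejected (habitat is desert). [mass: 12, skin: scales, habitat: forest]: Rejected (habitat is forest). [mass: 39, skin: scales, habitat: swamp]: Rejected (habitat is swamp). [mass: 44, skin: fur, habitat: ocean]: Accepted (habitat is ocean). [mass: 27, skin: scales, habitat: forest]: Rejected (habitat is forest).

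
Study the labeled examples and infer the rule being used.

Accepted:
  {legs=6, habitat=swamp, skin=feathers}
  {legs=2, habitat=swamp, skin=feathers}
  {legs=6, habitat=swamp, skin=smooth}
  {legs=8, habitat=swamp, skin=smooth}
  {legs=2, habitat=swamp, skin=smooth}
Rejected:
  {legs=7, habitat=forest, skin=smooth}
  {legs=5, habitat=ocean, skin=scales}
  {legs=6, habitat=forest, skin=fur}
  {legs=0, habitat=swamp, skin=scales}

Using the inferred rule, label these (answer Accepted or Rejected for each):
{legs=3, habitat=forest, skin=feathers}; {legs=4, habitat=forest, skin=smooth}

A rule that fits every label: habitat is swamp AND legs ≥ 2 — true of each 'Accepted' example, false of each 'Rejected' one.
{legs=3, habitat=forest, skin=feathers}: habitat is forest, legs = 3, lacks this property → Rejected.
{legs=4, habitat=forest, skin=smooth}: habitat is forest, legs = 4, lacks this property → Rejected.

Rejected, Rejected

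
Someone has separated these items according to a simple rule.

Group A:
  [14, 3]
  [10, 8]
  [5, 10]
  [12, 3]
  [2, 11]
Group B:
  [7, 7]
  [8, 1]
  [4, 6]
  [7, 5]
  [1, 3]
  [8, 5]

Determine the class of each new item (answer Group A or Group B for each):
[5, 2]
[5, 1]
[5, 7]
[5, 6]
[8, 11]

The rule appears to be: max ≥ 10.
[5, 2] — max 5, hence Group B.
[5, 1] — max 5, hence Group B.
[5, 7] — max 7, hence Group B.
[5, 6] — max 6, hence Group B.
[8, 11] — max 11, hence Group A.

Group B, Group B, Group B, Group B, Group A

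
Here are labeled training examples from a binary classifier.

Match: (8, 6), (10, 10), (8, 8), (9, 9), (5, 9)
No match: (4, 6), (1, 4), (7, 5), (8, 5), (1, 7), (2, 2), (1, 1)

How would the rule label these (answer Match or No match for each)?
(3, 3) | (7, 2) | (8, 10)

'Match' ⟺ sum ≥ 14.
(3, 3) → 3+3 = 6 → No match.
(7, 2) → 7+2 = 9 → No match.
(8, 10) → 8+10 = 18 → Match.

No match, No match, Match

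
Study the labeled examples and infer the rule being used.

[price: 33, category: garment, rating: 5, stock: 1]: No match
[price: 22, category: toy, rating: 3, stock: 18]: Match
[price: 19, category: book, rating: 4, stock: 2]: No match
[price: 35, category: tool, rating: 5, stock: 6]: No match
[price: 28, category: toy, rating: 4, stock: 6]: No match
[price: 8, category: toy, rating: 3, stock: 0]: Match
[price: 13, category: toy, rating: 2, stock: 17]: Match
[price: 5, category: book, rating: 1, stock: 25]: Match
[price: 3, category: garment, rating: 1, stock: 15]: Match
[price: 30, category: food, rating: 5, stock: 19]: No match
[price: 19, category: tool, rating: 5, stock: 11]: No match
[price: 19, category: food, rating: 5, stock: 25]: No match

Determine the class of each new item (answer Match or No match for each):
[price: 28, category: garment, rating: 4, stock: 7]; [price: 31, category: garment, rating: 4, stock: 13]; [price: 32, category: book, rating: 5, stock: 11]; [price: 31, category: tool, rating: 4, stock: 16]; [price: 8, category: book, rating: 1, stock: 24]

No match, No match, No match, No match, Match

All 'Match' examples share one property — rating ≤ 3 — and every 'No match' example lacks it.
[price: 28, category: garment, rating: 4, stock: 7] → rating = 4 → No match.
[price: 31, category: garment, rating: 4, stock: 13] → rating = 4 → No match.
[price: 32, category: book, rating: 5, stock: 11] → rating = 5 → No match.
[price: 31, category: tool, rating: 4, stock: 16] → rating = 4 → No match.
[price: 8, category: book, rating: 1, stock: 24] → rating = 1 → Match.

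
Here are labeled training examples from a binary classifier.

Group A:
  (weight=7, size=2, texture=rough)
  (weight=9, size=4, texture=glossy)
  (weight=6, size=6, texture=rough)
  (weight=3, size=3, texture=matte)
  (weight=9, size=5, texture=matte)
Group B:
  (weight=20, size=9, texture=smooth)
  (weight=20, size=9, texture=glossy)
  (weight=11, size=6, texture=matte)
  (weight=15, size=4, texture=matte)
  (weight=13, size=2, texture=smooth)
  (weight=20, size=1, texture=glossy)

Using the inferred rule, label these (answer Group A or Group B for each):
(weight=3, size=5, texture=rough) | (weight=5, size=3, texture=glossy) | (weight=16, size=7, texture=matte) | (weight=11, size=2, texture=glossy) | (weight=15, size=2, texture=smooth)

The pattern is that an item is 'Group A' exactly when: weight ≤ 9.
(weight=3, size=5, texture=rough): weight = 3 — passes, so Group A. (weight=5, size=3, texture=glossy): weight = 5 — passes, so Group A. (weight=16, size=7, texture=matte): weight = 16 — doesn't match, so Group B. (weight=11, size=2, texture=glossy): weight = 11 — doesn't match, so Group B. (weight=15, size=2, texture=smooth): weight = 15 — doesn't match, so Group B.

Group A, Group A, Group B, Group B, Group B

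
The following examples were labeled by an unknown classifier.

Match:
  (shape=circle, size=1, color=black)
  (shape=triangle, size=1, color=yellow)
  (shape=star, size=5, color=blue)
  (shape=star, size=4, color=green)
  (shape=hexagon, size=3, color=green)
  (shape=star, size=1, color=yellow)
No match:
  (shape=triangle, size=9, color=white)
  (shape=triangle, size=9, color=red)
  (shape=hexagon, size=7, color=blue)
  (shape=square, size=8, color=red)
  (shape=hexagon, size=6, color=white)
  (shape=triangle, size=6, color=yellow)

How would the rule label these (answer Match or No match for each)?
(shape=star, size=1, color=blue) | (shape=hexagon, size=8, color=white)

Match, No match

The rule appears to be: size ≤ 5.
Match: (shape=star, size=1, color=blue), since size = 1.
No match: (shape=hexagon, size=8, color=white), since size = 8.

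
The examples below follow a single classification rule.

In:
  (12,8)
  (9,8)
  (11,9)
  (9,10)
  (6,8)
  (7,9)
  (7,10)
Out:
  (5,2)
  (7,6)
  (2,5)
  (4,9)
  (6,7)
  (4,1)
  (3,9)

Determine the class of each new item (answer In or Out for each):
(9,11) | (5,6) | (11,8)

In, Out, In

The pattern is that an item is 'In' exactly when: sum ≥ 14.
(9,11): In (9+11 = 20).
(5,6): Out (5+6 = 11).
(11,8): In (11+8 = 19).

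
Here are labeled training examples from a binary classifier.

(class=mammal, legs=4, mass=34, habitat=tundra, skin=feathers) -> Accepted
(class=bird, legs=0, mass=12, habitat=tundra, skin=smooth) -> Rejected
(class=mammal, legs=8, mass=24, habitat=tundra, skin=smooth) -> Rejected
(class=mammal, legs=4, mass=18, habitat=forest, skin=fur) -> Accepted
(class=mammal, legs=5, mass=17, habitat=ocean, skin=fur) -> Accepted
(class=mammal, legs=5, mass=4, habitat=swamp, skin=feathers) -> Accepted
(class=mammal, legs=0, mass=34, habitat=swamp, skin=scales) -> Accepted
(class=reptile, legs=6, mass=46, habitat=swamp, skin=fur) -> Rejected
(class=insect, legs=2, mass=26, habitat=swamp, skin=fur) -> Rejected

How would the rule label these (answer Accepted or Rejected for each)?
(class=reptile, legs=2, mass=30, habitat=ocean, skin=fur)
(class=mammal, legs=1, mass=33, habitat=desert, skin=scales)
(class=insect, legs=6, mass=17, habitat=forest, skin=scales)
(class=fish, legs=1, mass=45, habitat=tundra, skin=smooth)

Rejected, Accepted, Rejected, Rejected

The distinguishing property — class is mammal AND legs ≤ 5 — holds for all the 'Accepted' cases and none of the 'Rejected' cases.
(class=reptile, legs=2, mass=30, habitat=ocean, skin=fur) — class is reptile, legs = 2, hence Rejected. (class=mammal, legs=1, mass=33, habitat=desert, skin=scales) — class is mammal, legs = 1, hence Accepted. (class=insect, legs=6, mass=17, habitat=forest, skin=scales) — class is insect, legs = 6, hence Rejected. (class=fish, legs=1, mass=45, habitat=tundra, skin=smooth) — class is fish, legs = 1, hence Rejected.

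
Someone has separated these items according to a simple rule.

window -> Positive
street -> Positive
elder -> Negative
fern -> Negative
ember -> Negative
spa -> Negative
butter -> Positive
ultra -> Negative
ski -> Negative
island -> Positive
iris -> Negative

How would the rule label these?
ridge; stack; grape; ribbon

Negative, Negative, Negative, Positive

A rule that fits every label: length 6 — true of each 'Positive' example, false of each 'Negative' one.
Negative: ridge, since length 5. Negative: stack, since length 5. Negative: grape, since length 5. Positive: ribbon, since length 6.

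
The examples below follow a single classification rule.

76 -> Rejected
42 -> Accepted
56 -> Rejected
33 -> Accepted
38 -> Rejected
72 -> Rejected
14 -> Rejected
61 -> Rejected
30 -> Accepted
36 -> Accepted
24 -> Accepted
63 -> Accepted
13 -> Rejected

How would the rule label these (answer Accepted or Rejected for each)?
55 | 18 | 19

The rule appears to be: multiple of 3 AND at most 63.
Rejected: 55, since 55 = 3·18 + 1, 55 ≤ 63. Accepted: 18, since 18 = 3·6, 18 ≤ 63. Rejected: 19, since 19 = 3·6 + 1, 19 ≤ 63.

Rejected, Accepted, Rejected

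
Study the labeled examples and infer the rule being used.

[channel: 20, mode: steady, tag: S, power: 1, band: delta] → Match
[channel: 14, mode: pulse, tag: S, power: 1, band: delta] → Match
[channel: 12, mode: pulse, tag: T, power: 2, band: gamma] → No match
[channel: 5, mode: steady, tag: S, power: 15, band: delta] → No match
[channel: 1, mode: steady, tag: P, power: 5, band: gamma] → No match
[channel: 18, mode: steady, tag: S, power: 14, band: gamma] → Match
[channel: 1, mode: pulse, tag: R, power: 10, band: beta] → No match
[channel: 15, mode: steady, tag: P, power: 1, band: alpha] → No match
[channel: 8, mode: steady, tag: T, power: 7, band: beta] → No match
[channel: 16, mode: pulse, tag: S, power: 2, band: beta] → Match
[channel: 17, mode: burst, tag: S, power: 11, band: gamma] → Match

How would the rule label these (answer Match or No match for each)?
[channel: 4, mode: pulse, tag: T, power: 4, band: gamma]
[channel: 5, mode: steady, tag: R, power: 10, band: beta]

'Match' ⟺ tag is S AND power ≤ 14.
[channel: 4, mode: pulse, tag: T, power: 4, band: gamma] — tag is T, power = 4, hence No match.
[channel: 5, mode: steady, tag: R, power: 10, band: beta] — tag is R, power = 10, hence No match.

No match, No match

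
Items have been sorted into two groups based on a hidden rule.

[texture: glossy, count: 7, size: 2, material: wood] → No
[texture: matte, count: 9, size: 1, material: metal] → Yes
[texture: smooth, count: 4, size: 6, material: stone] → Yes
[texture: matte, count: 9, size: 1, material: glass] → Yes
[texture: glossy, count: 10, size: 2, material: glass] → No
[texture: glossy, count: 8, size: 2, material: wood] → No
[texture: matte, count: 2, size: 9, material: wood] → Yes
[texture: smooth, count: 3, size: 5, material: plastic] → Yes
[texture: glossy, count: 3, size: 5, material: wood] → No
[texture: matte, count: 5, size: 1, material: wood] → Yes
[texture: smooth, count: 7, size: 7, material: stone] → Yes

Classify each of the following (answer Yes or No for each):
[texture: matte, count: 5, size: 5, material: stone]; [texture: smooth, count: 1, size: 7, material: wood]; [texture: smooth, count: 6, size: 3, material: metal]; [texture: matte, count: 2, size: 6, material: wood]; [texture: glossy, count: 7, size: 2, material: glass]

All 'Yes' examples share one property — texture is not glossy — and every 'No' example lacks it.

Yes, Yes, Yes, Yes, No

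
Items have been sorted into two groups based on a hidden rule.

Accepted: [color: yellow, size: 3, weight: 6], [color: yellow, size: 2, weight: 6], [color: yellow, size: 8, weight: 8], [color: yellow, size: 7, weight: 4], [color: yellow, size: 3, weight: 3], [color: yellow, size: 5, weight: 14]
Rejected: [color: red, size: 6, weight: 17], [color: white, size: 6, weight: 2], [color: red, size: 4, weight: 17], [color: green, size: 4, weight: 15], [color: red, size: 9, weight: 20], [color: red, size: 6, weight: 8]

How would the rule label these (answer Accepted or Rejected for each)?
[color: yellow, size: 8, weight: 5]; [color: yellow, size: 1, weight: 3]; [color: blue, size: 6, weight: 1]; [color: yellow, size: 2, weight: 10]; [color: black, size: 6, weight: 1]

Accepted, Accepted, Rejected, Accepted, Rejected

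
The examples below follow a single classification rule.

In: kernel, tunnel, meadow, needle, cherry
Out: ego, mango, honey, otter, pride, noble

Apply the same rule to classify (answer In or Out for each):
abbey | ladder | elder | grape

Out, In, Out, Out

Every 'In' example satisfies: even length. None of the 'Out' examples do.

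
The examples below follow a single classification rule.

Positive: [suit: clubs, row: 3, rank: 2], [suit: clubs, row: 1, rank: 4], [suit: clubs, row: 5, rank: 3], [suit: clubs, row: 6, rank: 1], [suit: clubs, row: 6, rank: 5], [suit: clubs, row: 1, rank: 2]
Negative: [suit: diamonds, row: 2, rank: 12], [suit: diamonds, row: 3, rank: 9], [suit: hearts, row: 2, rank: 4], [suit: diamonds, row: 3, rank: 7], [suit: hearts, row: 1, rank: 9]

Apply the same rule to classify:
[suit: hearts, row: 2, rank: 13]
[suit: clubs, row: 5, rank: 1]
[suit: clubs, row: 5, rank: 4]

'Positive' ⟺ suit is clubs.
[suit: hearts, row: 2, rank: 13] → suit is hearts → Negative.
[suit: clubs, row: 5, rank: 1] → suit is clubs → Positive.
[suit: clubs, row: 5, rank: 4] → suit is clubs → Positive.

Negative, Positive, Positive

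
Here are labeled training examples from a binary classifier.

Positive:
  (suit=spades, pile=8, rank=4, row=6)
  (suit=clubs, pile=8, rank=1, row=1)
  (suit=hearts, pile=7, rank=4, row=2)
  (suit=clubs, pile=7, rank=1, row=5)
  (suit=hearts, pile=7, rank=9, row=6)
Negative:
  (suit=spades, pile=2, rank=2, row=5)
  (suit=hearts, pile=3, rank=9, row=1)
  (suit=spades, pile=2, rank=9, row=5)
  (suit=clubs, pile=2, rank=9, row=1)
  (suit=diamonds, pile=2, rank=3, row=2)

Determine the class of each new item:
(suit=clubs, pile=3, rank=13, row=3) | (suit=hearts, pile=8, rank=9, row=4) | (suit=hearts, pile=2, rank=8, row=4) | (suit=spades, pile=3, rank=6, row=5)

Negative, Positive, Negative, Negative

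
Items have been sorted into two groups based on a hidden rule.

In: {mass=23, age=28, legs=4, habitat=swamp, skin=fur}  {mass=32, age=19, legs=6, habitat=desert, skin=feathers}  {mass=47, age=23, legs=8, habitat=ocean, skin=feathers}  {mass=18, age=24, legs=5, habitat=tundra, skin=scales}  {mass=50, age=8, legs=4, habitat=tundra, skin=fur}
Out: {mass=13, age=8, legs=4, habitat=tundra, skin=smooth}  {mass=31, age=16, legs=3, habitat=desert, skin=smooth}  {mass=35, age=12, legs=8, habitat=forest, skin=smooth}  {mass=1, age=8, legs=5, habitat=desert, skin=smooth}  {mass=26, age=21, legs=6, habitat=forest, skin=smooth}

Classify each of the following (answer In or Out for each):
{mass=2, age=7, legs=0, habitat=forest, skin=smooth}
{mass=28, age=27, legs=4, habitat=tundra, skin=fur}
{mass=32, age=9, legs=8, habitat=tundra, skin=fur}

The simplest hypothesis consistent with all the labels is: skin is not smooth.
{mass=2, age=7, legs=0, habitat=forest, skin=smooth}: Out (skin is smooth).
{mass=28, age=27, legs=4, habitat=tundra, skin=fur}: In (skin is fur).
{mass=32, age=9, legs=8, habitat=tundra, skin=fur}: In (skin is fur).

Out, In, In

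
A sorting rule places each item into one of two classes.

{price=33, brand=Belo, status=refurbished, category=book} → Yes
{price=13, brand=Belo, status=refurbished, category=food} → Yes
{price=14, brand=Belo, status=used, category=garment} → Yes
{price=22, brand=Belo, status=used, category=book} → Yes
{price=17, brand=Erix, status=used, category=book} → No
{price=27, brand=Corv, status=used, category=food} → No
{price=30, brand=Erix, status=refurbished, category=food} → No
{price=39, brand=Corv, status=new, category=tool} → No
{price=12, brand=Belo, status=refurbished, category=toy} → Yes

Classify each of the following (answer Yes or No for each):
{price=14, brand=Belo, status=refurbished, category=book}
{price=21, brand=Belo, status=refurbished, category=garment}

All 'Yes' examples share one property — brand is Belo — and every 'No' example lacks it.
{price=14, brand=Belo, status=refurbished, category=book}: brand is Belo — fits, so Yes.
{price=21, brand=Belo, status=refurbished, category=garment}: brand is Belo — fits, so Yes.

Yes, Yes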